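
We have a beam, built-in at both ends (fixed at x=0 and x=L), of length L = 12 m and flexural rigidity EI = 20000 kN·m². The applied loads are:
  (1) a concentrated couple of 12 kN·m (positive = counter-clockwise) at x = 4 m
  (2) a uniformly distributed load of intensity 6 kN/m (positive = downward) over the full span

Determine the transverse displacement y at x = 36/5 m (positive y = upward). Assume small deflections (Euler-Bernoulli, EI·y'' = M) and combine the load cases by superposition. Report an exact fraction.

Load 1 — applied couple M₀=12 kN·m at a=4 m (b=L-a=8):
  y_1 = (R_Ax³/6 - M_Ax²/2 - M₀(x-a)²/2)/EI  [x>a] with R_A=4/3, M_A=0 = ((4/3)·(36/5)³/6 - 0·(36/5)²/2 - 12·((36/5)-4)²/2)/20000 = 84/78125 m
Load 2 — uniform load w=6 kN/m over full span:
  y_2 = -wx²(L-x)²/(24EI) = -6·(36/5)²·(12-(36/5))²/(24·20000) = -5832/390625 m
Superposition: y = Σ y_i = -5412/390625 m ≈ -0.013855 m

y(36/5) = -5412/390625 m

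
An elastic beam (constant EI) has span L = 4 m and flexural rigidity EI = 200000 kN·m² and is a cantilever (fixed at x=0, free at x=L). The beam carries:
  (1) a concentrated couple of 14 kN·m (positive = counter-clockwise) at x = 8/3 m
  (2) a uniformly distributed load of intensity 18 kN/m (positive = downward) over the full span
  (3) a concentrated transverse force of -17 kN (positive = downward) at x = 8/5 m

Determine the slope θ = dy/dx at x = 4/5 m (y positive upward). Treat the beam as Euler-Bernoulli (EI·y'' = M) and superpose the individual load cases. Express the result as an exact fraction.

Load 1 — applied couple M₀=14 kN·m at a=8/3 m (b=L-a=4/3):
  θ_1 = M₀x/EI  [x≤a] = 14·(4/5)/200000 = 7/125000 rad
Load 2 — uniform load w=18 kN/m over full span:
  θ_2 = -wx(x²-3Lx+3L²)/(6EI) = -18·(4/5)·((4/5)²-3·4·(4/5)+3·4²)/(6·200000) = -183/390625 rad
Load 3 — point force P=-17 kN at a=8/5 m (b=L-a=12/5):
  θ_3 = -Px(2a-x)/(2EI)  [x≤a] = -(-17)·(4/5)·(2·(8/5)-(4/5))/(2·200000) = 51/625000 rad
Superposition: θ = Σ θ_i = -517/1562500 rad ≈ -0.000331 rad

θ(4/5) = -517/1562500 rad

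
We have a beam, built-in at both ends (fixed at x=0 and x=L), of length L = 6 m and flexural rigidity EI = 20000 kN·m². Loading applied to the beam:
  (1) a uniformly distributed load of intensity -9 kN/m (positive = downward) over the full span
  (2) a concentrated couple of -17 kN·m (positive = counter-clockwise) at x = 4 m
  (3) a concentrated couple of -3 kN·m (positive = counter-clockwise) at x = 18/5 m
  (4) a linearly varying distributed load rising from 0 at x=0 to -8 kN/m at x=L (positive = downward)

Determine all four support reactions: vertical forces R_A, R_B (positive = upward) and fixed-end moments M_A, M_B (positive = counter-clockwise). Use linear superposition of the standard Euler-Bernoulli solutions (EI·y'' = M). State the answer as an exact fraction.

R_A = -8707/225 kN, M_A = -3242/75 kN·m, R_B = -8843/225 kN, M_B = 1026/25 kN·m

Load 1 — uniform load w=-9 kN/m over full span:
  R_A = wL/2 = (-9)·6/2 = -27 kN
  M_A = wL²/12 = (-9)·6²/12 = -27 kN·m
  R_B = wL/2 = (-9)·6/2 = -27 kN
  M_B = -wL²/12 = -(-9)·6²/12 = 27 kN·m
Load 2 — applied couple M₀=-17 kN·m at a=4 m (b=L-a=2):
  R_A = 6M₀ab/L³ = 6·(-17)·4·2/6³ = -34/9 kN
  M_A = M₀b(2a-b)/L² = (-17)·2·(2·4-2)/6² = -17/3 kN·m
  R_B = -6M₀ab/L³ = -6·(-17)·4·2/6³ = 34/9 kN
  M_B = M₀a(2b-a)/L² = (-17)·4·(2·2-4)/6² = 0 kN·m
Load 3 — applied couple M₀=-3 kN·m at a=18/5 m (b=L-a=12/5):
  R_A = 6M₀ab/L³ = 6·(-3)·(18/5)·(12/5)/6³ = -18/25 kN
  M_A = M₀b(2a-b)/L² = (-3)·(12/5)·(2·(18/5)-(12/5))/6² = -24/25 kN·m
  R_B = -6M₀ab/L³ = -6·(-3)·(18/5)·(12/5)/6³ = 18/25 kN
  M_B = M₀a(2b-a)/L² = (-3)·(18/5)·(2·(12/5)-(18/5))/6² = -9/25 kN·m
Load 4 — triangular load w₀=-8 kN/m (0→w₀ over full span):
  R_A = 3w₀L/20 = 3·(-8)·6/20 = -36/5 kN
  M_A = w₀L²/30 = (-8)·6²/30 = -48/5 kN·m
  R_B = 7w₀L/20 = 7·(-8)·6/20 = -84/5 kN
  M_B = -w₀L²/20 = -(-8)·6²/20 = 72/5 kN·m
Superposition: R_A = -8707/225 kN, M_A = -3242/75 kN·m, R_B = -8843/225 kN, M_B = 1026/25 kN·m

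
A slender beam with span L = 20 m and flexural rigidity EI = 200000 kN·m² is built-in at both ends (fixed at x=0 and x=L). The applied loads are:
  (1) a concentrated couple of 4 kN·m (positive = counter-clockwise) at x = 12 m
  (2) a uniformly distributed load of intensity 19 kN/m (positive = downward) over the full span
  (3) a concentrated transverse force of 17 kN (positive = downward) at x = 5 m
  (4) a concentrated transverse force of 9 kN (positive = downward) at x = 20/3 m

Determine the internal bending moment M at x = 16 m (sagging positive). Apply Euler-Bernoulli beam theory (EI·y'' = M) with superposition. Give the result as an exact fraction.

M(16) = -211907/6000 kN·m

Load 1 — applied couple M₀=4 kN·m at a=12 m (b=L-a=8):
  M_1 = R_Ax - M_A - M₀  [x>a] with R_A=36/125, M_A=32/25 = (36/125)·16 - (32/25) - 4 = -84/125 kN·m
Load 2 — uniform load w=19 kN/m over full span:
  M_2 = wLx/2 - wL²/12 - wx²/2 = 19·20·16/2 - 19·20²/12 - 19·16²/2 = -76/3 kN·m
Load 3 — point force P=17 kN at a=5 m (b=L-a=15):
  M_3 = Pa²(a+3b)(L-x)/L³ - Pa²b/L²  [x>a] = 17·5²·(5+3·15)·(20-16)/20³ - 17·5²·15/20² = -85/16 kN·m
Load 4 — point force P=9 kN at a=20/3 m (b=L-a=40/3):
  M_4 = Pa²(a+3b)(L-x)/L³ - Pa²b/L²  [x>a] = 9·(20/3)²·((20/3)+3·(40/3))·(20-16)/20³ - 9·(20/3)²·(40/3)/20² = -4 kN·m
Superposition: M = Σ M_i = -211907/6000 kN·m ≈ -35.317833 kN·m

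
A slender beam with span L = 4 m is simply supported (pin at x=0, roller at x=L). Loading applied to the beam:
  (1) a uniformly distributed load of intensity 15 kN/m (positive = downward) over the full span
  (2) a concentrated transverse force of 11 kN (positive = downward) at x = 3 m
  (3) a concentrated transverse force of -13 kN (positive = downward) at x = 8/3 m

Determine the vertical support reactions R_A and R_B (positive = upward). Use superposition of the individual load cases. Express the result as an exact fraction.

R_A = 341/12 kN, R_B = 355/12 kN

Load 1 — uniform load w=15 kN/m over full span:
  R_A = wL/2 = 15·4/2 = 30 kN
  R_B = wL/2 = 15·4/2 = 30 kN
Load 2 — point force P=11 kN at a=3 m (b=L-a=1):
  R_A = Pb/L = 11·1/4 = 11/4 kN
  R_B = Pa/L = 11·3/4 = 33/4 kN
Load 3 — point force P=-13 kN at a=8/3 m (b=L-a=4/3):
  R_A = Pb/L = (-13)·(4/3)/4 = -13/3 kN
  R_B = Pa/L = (-13)·(8/3)/4 = -26/3 kN
Superposition: R_A = 341/12 kN, R_B = 355/12 kN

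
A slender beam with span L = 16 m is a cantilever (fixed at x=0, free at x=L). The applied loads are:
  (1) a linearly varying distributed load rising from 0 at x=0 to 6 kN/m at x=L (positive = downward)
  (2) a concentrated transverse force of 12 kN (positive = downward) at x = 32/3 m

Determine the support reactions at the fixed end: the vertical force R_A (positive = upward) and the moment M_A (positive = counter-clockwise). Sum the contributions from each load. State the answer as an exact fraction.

R_A = 60 kN, M_A = 640 kN·m

Load 1 — triangular load w₀=6 kN/m (0→w₀ over full span):
  R_A = w₀L/2 = 6·16/2 = 48 kN
  M_A = w₀L²/3 = 6·16²/3 = 512 kN·m
Load 2 — point force P=12 kN at a=32/3 m (b=L-a=16/3):
  R_A = P = 12 kN
  M_A = Pa = 12·(32/3) = 128 kN·m
Superposition: R_A = 60 kN, M_A = 640 kN·m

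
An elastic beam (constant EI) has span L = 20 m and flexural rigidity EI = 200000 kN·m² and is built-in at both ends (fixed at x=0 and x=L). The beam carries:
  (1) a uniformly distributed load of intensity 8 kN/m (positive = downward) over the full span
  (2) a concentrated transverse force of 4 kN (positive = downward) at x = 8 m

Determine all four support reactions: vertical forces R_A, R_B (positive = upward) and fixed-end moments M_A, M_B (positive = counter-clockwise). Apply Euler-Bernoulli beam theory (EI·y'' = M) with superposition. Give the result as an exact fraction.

R_A = 10324/125 kN, M_A = 20864/75 kN·m, R_B = 10176/125 kN, M_B = -20576/75 kN·m

Load 1 — uniform load w=8 kN/m over full span:
  R_A = wL/2 = 8·20/2 = 80 kN
  M_A = wL²/12 = 8·20²/12 = 800/3 kN·m
  R_B = wL/2 = 8·20/2 = 80 kN
  M_B = -wL²/12 = -8·20²/12 = -800/3 kN·m
Load 2 — point force P=4 kN at a=8 m (b=L-a=12):
  R_A = Pb²(3a+b)/L³ = 4·12²·(3·8+12)/20³ = 324/125 kN
  M_A = Pab²/L² = 4·8·12²/20² = 288/25 kN·m
  R_B = Pa²(a+3b)/L³ = 4·8²·(8+3·12)/20³ = 176/125 kN
  M_B = -Pa²b/L² = -4·8²·12/20² = -192/25 kN·m
Superposition: R_A = 10324/125 kN, M_A = 20864/75 kN·m, R_B = 10176/125 kN, M_B = -20576/75 kN·m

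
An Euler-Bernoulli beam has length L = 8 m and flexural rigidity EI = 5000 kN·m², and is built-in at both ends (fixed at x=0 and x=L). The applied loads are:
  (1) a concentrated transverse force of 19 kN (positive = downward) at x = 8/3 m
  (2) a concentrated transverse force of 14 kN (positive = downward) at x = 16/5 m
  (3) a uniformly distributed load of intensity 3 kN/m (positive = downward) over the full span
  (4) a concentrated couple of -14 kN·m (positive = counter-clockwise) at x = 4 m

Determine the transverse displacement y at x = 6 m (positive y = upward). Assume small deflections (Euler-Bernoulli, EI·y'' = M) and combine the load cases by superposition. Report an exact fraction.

y(6) = -42431/4050000 m

Load 1 — point force P=19 kN at a=8/3 m (b=L-a=16/3):
  y_1 = -Pa²(L-x)²(3bL-(3b+a)(L-x))/(6L³EI)  [x>a] = -19·(8/3)²·(8-6)²·(3·(16/3)·8-(3·(16/3)+(8/3))·(8-6))/(6·8³·5000) = -323/101250 m
Load 2 — point force P=14 kN at a=16/5 m (b=L-a=24/5):
  y_2 = -Pa²(L-x)²(3bL-(3b+a)(L-x))/(6L³EI)  [x>a] = -14·(16/5)²·(8-6)²·(3·(24/5)·8-(3·(24/5)+(16/5))·(8-6))/(6·8³·5000) = -28/9375 m
Load 3 — uniform load w=3 kN/m over full span:
  y_3 = -wx²(L-x)²/(24EI) = -3·6²·(8-6)²/(24·5000) = -9/2500 m
Load 4 — applied couple M₀=-14 kN·m at a=4 m (b=L-a=4):
  y_4 = (R_Ax³/6 - M_Ax²/2 - M₀(x-a)²/2)/EI  [x>a] with R_A=-21/8, M_A=-7/2 = ((-21/8)·6³/6 - (-7/2)·6²/2 - (-14)·(6-4)²/2)/5000 = -7/10000 m
Superposition: y = Σ y_i = -42431/4050000 m ≈ -0.010477 m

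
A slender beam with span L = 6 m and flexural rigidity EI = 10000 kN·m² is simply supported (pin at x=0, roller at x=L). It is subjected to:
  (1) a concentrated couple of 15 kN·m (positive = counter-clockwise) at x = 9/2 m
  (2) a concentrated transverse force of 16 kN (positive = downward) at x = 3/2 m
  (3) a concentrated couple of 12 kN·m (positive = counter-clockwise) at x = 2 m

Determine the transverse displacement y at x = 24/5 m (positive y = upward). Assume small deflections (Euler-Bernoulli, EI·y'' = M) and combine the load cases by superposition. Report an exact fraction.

Load 1 — applied couple M₀=15 kN·m at a=9/2 m (b=L-a=3/2):
  y_1 = (M₀x³/(6L)-M₀(x-a)²/2+C₁x)/EI  [x>a] with C₁=M₀(3b²-L²)/(6L)=-195/16 = (15·(24/5)³/(6·6)-15·((24/5)-(9/2))²/2+(-195/16)·(24/5))/10000 = -2619/2000000 m
Load 2 — point force P=16 kN at a=3/2 m (b=L-a=9/2):
  y_2 = -Pa(L-x)(2Lx-a²-x²)/(6LEI)  [x>a] = -16·(3/2)·(6-(24/5))·(2·6·(24/5)-(3/2)²-(24/5)²)/(6·6·10000) = -3231/1250000 m
Load 3 — applied couple M₀=12 kN·m at a=2 m (b=L-a=4):
  y_3 = (M₀x³/(6L)-M₀(x-a)²/2+C₁x)/EI  [x>a] with C₁=M₀(3b²-L²)/(6L)=4 = (12·(24/5)³/(6·6)-12·((24/5)-2)²/2+4·(24/5))/10000 = 141/156250 m
Superposition: y = Σ y_i = -29919/10000000 m ≈ -0.002992 m

y(24/5) = -29919/10000000 m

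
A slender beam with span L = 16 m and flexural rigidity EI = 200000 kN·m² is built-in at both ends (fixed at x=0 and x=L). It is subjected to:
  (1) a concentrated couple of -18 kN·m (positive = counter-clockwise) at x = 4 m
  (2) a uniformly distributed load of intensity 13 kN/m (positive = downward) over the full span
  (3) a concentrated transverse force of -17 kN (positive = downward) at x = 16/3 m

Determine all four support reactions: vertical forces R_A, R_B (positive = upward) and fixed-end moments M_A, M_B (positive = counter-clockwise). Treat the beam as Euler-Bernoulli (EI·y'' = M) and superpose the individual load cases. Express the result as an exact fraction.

R_A = 155765/1728 kN, M_A = 51929/216 kN·m, R_B = 174283/1728 kN, M_B = -56767/216 kN·m

Load 1 — applied couple M₀=-18 kN·m at a=4 m (b=L-a=12):
  R_A = 6M₀ab/L³ = 6·(-18)·4·12/16³ = -81/64 kN
  M_A = M₀b(2a-b)/L² = (-18)·12·(2·4-12)/16² = 27/8 kN·m
  R_B = -6M₀ab/L³ = -6·(-18)·4·12/16³ = 81/64 kN
  M_B = M₀a(2b-a)/L² = (-18)·4·(2·12-4)/16² = -45/8 kN·m
Load 2 — uniform load w=13 kN/m over full span:
  R_A = wL/2 = 13·16/2 = 104 kN
  M_A = wL²/12 = 13·16²/12 = 832/3 kN·m
  R_B = wL/2 = 13·16/2 = 104 kN
  M_B = -wL²/12 = -13·16²/12 = -832/3 kN·m
Load 3 — point force P=-17 kN at a=16/3 m (b=L-a=32/3):
  R_A = Pb²(3a+b)/L³ = (-17)·(32/3)²·(3·(16/3)+(32/3))/16³ = -340/27 kN
  M_A = Pab²/L² = (-17)·(16/3)·(32/3)²/16² = -1088/27 kN·m
  R_B = Pa²(a+3b)/L³ = (-17)·(16/3)²·((16/3)+3·(32/3))/16³ = -119/27 kN
  M_B = -Pa²b/L² = -(-17)·(16/3)²·(32/3)/16² = 544/27 kN·m
Superposition: R_A = 155765/1728 kN, M_A = 51929/216 kN·m, R_B = 174283/1728 kN, M_B = -56767/216 kN·m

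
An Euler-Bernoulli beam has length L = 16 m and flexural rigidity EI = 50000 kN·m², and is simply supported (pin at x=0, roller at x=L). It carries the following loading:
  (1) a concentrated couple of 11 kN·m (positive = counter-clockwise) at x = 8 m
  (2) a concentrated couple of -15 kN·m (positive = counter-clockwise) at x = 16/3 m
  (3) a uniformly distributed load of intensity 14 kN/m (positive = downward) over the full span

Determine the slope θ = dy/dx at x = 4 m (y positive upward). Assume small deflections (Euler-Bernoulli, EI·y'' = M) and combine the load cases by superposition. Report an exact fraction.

Load 1 — applied couple M₀=11 kN·m at a=8 m (b=L-a=8):
  θ_1 = (M₀x²/(2L)+C₁)/EI  [x≤a] with C₁=M₀(3b²-L²)/(6L)=-22/3 = (11·4²/(2·16)+(-22/3))/50000 = -11/300000 rad
Load 2 — applied couple M₀=-15 kN·m at a=16/3 m (b=L-a=32/3):
  θ_2 = (M₀x²/(2L)+C₁)/EI  [x≤a] with C₁=M₀(3b²-L²)/(6L)=-40/3 = ((-15)·4²/(2·16)+(-40/3))/50000 = -1/2400 rad
Load 3 — uniform load w=14 kN/m over full span:
  θ_3 = -w(L³-6Lx²+4x³)/(24EI) = -14·(16³-6·16·4²+4·4³)/(24·50000) = -308/9375 rad
Superposition: θ = Σ θ_i = -1249/37500 rad ≈ -0.033307 rad

θ(4) = -1249/37500 rad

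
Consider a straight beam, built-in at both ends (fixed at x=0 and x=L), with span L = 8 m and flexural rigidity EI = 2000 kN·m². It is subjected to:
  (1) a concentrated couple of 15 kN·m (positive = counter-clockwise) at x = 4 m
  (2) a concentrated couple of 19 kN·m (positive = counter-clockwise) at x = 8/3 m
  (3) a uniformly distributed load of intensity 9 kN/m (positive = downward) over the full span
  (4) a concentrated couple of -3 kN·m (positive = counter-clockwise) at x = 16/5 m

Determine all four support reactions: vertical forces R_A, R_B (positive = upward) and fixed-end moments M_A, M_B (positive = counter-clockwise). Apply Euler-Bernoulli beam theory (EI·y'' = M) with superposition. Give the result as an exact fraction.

Load 1 — applied couple M₀=15 kN·m at a=4 m (b=L-a=4):
  R_A = 6M₀ab/L³ = 6·15·4·4/8³ = 45/16 kN
  M_A = M₀b(2a-b)/L² = 15·4·(2·4-4)/8² = 15/4 kN·m
  R_B = -6M₀ab/L³ = -6·15·4·4/8³ = -45/16 kN
  M_B = M₀a(2b-a)/L² = 15·4·(2·4-4)/8² = 15/4 kN·m
Load 2 — applied couple M₀=19 kN·m at a=8/3 m (b=L-a=16/3):
  R_A = 6M₀ab/L³ = 6·19·(8/3)·(16/3)/8³ = 19/6 kN
  M_A = M₀b(2a-b)/L² = 19·(16/3)·(2·(8/3)-(16/3))/8² = 0 kN·m
  R_B = -6M₀ab/L³ = -6·19·(8/3)·(16/3)/8³ = -19/6 kN
  M_B = M₀a(2b-a)/L² = 19·(8/3)·(2·(16/3)-(8/3))/8² = 19/3 kN·m
Load 3 — uniform load w=9 kN/m over full span:
  R_A = wL/2 = 9·8/2 = 36 kN
  M_A = wL²/12 = 9·8²/12 = 48 kN·m
  R_B = wL/2 = 9·8/2 = 36 kN
  M_B = -wL²/12 = -9·8²/12 = -48 kN·m
Load 4 — applied couple M₀=-3 kN·m at a=16/5 m (b=L-a=24/5):
  R_A = 6M₀ab/L³ = 6·(-3)·(16/5)·(24/5)/8³ = -27/50 kN
  M_A = M₀b(2a-b)/L² = (-3)·(24/5)·(2·(16/5)-(24/5))/8² = -9/25 kN·m
  R_B = -6M₀ab/L³ = -6·(-3)·(16/5)·(24/5)/8³ = 27/50 kN
  M_B = M₀a(2b-a)/L² = (-3)·(16/5)·(2·(24/5)-(16/5))/8² = -24/25 kN·m
Superposition: R_A = 49727/1200 kN, M_A = 5139/100 kN·m, R_B = 36673/1200 kN, M_B = -11663/300 kN·m

R_A = 49727/1200 kN, M_A = 5139/100 kN·m, R_B = 36673/1200 kN, M_B = -11663/300 kN·m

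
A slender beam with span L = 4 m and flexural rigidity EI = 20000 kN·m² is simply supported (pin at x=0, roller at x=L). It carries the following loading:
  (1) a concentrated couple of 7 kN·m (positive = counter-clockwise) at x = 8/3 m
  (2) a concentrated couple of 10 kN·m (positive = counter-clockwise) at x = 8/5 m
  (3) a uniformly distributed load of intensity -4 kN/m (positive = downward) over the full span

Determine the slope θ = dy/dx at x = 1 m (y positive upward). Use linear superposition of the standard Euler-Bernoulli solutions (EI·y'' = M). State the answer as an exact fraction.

θ(1) = 2477/7200000 rad

Load 1 — applied couple M₀=7 kN·m at a=8/3 m (b=L-a=4/3):
  θ_1 = (M₀x²/(2L)+C₁)/EI  [x≤a] with C₁=M₀(3b²-L²)/(6L)=-28/9 = (7·1²/(2·4)+(-28/9))/20000 = -161/1440000 rad
Load 2 — applied couple M₀=10 kN·m at a=8/5 m (b=L-a=12/5):
  θ_2 = (M₀x²/(2L)+C₁)/EI  [x≤a] with C₁=M₀(3b²-L²)/(6L)=8/15 = (10·1²/(2·4)+(8/15))/20000 = 107/1200000 rad
Load 3 — uniform load w=-4 kN/m over full span:
  θ_3 = -w(L³-6Lx²+4x³)/(24EI) = -(-4)·(4³-6·4·1²+4·1³)/(24·20000) = 11/30000 rad
Superposition: θ = Σ θ_i = 2477/7200000 rad ≈ 0.000344 rad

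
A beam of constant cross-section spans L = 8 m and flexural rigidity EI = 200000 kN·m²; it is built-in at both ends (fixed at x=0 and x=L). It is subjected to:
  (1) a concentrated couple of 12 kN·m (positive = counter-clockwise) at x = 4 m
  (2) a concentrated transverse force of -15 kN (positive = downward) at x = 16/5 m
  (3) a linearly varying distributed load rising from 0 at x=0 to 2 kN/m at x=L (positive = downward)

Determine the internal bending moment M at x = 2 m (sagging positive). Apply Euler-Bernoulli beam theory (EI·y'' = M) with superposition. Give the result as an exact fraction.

Load 1 — applied couple M₀=12 kN·m at a=4 m (b=L-a=4):
  M_1 = R_Ax - M_A  [x≤a] with R_A=9/4, M_A=3 = (9/4)·2 - 3 = 3/2 kN·m
Load 2 — point force P=-15 kN at a=16/5 m (b=L-a=24/5):
  M_2 = Pb²(3a+b)x/L³ - Pab²/L²  [x≤a] = (-15)·(24/5)²·(3·(16/5)+(24/5))·2/8³ - (-15)·(16/5)·(24/5)²/8² = -54/25 kN·m
Load 3 — triangular load w₀=2 kN/m (0→w₀ over full span):
  M_3 = 3w₀Lx/20 - w₀L²/30 - w₀x³/(6L) = 3·2·8·2/20 - 2·8²/30 - 2·2³/(6·8) = 1/5 kN·m
Superposition: M = Σ M_i = -23/50 kN·m ≈ -0.460000 kN·m

M(2) = -23/50 kN·m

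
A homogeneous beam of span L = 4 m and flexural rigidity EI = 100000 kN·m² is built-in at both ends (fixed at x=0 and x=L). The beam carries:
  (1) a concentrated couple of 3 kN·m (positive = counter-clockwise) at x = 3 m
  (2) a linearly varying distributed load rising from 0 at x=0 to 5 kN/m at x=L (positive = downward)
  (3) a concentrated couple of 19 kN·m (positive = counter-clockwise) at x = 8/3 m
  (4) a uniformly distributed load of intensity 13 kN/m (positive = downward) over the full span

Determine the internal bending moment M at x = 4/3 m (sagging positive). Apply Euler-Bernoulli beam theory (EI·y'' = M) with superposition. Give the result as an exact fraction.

M(4/3) = 11555/1296 kN·m

Load 1 — applied couple M₀=3 kN·m at a=3 m (b=L-a=1):
  M_1 = R_Ax - M_A  [x≤a] with R_A=27/32, M_A=15/16 = (27/32)·(4/3) - (15/16) = 3/16 kN·m
Load 2 — triangular load w₀=5 kN/m (0→w₀ over full span):
  M_2 = 3w₀Lx/20 - w₀L²/30 - w₀x³/(6L) = 3·5·4·(4/3)/20 - 5·4²/30 - 5·(4/3)³/(6·4) = 68/81 kN·m
Load 3 — applied couple M₀=19 kN·m at a=8/3 m (b=L-a=4/3):
  M_3 = R_Ax - M_A  [x≤a] with R_A=19/3, M_A=19/3 = (19/3)·(4/3) - (19/3) = 19/9 kN·m
Load 4 — uniform load w=13 kN/m over full span:
  M_4 = wLx/2 - wL²/12 - wx²/2 = 13·4·(4/3)/2 - 13·4²/12 - 13·(4/3)²/2 = 52/9 kN·m
Superposition: M = Σ M_i = 11555/1296 kN·m ≈ 8.915895 kN·m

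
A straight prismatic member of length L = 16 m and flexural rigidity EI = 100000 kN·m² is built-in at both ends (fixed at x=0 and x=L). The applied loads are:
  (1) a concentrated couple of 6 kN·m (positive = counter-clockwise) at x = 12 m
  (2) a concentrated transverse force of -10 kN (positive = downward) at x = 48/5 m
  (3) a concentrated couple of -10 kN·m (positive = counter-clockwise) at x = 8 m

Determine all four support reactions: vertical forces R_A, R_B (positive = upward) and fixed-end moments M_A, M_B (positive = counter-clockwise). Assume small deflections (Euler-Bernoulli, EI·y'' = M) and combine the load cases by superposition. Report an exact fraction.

R_A = -6457/1600 kN, M_A = -3197/200 kN·m, R_B = -9543/1600 kN, M_B = 3883/200 kN·m

Load 1 — applied couple M₀=6 kN·m at a=12 m (b=L-a=4):
  R_A = 6M₀ab/L³ = 6·6·12·4/16³ = 27/64 kN
  M_A = M₀b(2a-b)/L² = 6·4·(2·12-4)/16² = 15/8 kN·m
  R_B = -6M₀ab/L³ = -6·6·12·4/16³ = -27/64 kN
  M_B = M₀a(2b-a)/L² = 6·12·(2·4-12)/16² = -9/8 kN·m
Load 2 — point force P=-10 kN at a=48/5 m (b=L-a=32/5):
  R_A = Pb²(3a+b)/L³ = (-10)·(32/5)²·(3·(48/5)+(32/5))/16³ = -88/25 kN
  M_A = Pab²/L² = (-10)·(48/5)·(32/5)²/16² = -384/25 kN·m
  R_B = Pa²(a+3b)/L³ = (-10)·(48/5)²·((48/5)+3·(32/5))/16³ = -162/25 kN
  M_B = -Pa²b/L² = -(-10)·(48/5)²·(32/5)/16² = 576/25 kN·m
Load 3 — applied couple M₀=-10 kN·m at a=8 m (b=L-a=8):
  R_A = 6M₀ab/L³ = 6·(-10)·8·8/16³ = -15/16 kN
  M_A = M₀b(2a-b)/L² = (-10)·8·(2·8-8)/16² = -5/2 kN·m
  R_B = -6M₀ab/L³ = -6·(-10)·8·8/16³ = 15/16 kN
  M_B = M₀a(2b-a)/L² = (-10)·8·(2·8-8)/16² = -5/2 kN·m
Superposition: R_A = -6457/1600 kN, M_A = -3197/200 kN·m, R_B = -9543/1600 kN, M_B = 3883/200 kN·m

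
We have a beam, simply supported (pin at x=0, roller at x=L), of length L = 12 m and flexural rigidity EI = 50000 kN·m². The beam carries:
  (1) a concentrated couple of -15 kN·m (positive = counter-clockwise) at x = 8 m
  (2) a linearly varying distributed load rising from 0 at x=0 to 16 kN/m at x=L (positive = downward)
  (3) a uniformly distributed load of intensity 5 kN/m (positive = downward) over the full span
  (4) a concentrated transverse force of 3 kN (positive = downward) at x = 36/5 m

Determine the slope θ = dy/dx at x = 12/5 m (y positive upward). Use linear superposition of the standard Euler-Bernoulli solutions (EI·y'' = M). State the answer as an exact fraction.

θ(12/5) = -230231/15625000 rad

Load 1 — applied couple M₀=-15 kN·m at a=8 m (b=L-a=4):
  θ_1 = (M₀x²/(2L)+C₁)/EI  [x≤a] with C₁=M₀(3b²-L²)/(6L)=20 = ((-15)·(12/5)²/(2·12)+20)/50000 = 41/125000 rad
Load 2 — triangular load w₀=16 kN/m (0→w₀ over full span):
  θ_2 = -w₀(7L⁴-30L²x²+15x⁴)/(360LEI) = -16·(7·12⁴-30·12²·(12/5)²+15·(12/5)⁴)/(360·12·50000) = -17472/1953125 rad
Load 3 — uniform load w=5 kN/m over full span:
  θ_3 = -w(L³-6Lx²+4x³)/(24EI) = -5·(12³-6·12·(12/5)²+4·(12/5)³)/(24·50000) = -891/156250 rad
Load 4 — point force P=3 kN at a=36/5 m (b=L-a=24/5):
  θ_4 = -Pb(L²-b²-3x²)/(6LEI)  [x≤a] = -3·(24/5)·(12²-(24/5)²-3·(12/5)²)/(6·12·50000) = -162/390625 rad
Superposition: θ = Σ θ_i = -230231/15625000 rad ≈ -0.014735 rad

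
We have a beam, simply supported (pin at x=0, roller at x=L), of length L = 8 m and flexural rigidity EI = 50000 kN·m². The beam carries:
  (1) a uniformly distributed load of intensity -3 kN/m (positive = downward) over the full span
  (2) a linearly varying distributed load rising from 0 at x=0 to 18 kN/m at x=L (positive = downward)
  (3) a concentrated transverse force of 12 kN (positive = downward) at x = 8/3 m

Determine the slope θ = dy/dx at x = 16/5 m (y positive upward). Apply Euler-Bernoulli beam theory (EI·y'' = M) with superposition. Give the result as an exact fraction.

Load 1 — uniform load w=-3 kN/m over full span:
  θ_1 = -w(L³-6Lx²+4x³)/(24EI) = -(-3)·(8³-6·8·(16/5)²+4·(16/5)³)/(24·50000) = 148/390625 rad
Load 2 — triangular load w₀=18 kN/m (0→w₀ over full span):
  θ_2 = -w₀(7L⁴-30L²x²+15x⁴)/(360LEI) = -18·(7·8⁴-30·8²·(16/5)²+15·(16/5)⁴)/(360·8·50000) = -2584/1953125 rad
Load 3 — point force P=12 kN at a=8/3 m (b=L-a=16/3):
  θ_3 = -Pa(2L²-6Lx+3x²+a²)/(6LEI)  [x>a] = -12·(8/3)·(2·8²-6·8·(16/5)+3·(16/5)²+(8/3)²)/(6·8·50000) = -344/2109375 rad
Superposition: θ = Σ θ_i = -58388/52734375 rad ≈ -0.001107 rad

θ(16/5) = -58388/52734375 rad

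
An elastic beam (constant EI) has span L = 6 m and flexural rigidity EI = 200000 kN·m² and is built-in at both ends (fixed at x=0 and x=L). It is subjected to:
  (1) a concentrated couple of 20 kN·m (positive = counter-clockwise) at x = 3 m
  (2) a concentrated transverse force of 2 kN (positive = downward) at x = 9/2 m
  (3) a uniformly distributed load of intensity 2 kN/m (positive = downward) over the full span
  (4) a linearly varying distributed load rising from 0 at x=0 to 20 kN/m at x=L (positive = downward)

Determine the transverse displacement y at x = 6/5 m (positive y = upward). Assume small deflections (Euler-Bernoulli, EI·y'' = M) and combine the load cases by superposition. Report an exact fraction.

Load 1 — applied couple M₀=20 kN·m at a=3 m (b=L-a=3):
  y_1 = (R_Ax³/6 - M_Ax²/2)/EI  [x≤a] with R_A=5, M_A=5 = (5·(6/5)³/6 - 5·(6/5)²/2)/200000 = -27/2500000 m
Load 2 — point force P=2 kN at a=9/2 m (b=L-a=3/2):
  y_2 = -Pb²x²(3aL-(3a+b)x)/(6L³EI)  [x≤a] = -2·(3/2)²·(6/5)²·(3·(9/2)·6-(3·(9/2)+(3/2))·(6/5))/(6·6³·200000) = -63/40000000 m
Load 3 — uniform load w=2 kN/m over full span:
  y_3 = -wx²(L-x)²/(24EI) = -2·(6/5)²·(6-(6/5))²/(24·200000) = -27/1953125 m
Load 4 — triangular load w₀=20 kN/m (0→w₀ over full span):
  y_4 = -w₀x²(L-x)²(x+2L)/(120LEI) = -20·(6/5)²·(6-(6/5))²·((6/5)+2·6)/(120·6·200000) = -594/9765625 m
Superposition: y = Σ y_i = -435123/5000000000 m ≈ -0.000087 m

y(6/5) = -435123/5000000000 m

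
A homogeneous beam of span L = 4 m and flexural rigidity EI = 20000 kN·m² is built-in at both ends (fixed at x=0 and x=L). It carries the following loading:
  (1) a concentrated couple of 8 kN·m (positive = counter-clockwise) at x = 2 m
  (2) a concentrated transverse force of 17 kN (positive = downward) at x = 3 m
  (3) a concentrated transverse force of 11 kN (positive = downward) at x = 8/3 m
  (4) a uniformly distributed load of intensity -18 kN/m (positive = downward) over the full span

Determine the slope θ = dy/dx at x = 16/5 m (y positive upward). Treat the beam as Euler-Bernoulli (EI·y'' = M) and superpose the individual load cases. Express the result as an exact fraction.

θ(16/5) = -28273/135000000 rad

Load 1 — applied couple M₀=8 kN·m at a=2 m (b=L-a=2):
  θ_1 = (R_Ax²/2 - M_Ax - M₀(x-a))/EI  [x>a] with R_A=3, M_A=2 = (3·(16/5)²/2 - 2·(16/5) - 8·((16/5)-2))/20000 = -1/31250 rad
Load 2 — point force P=17 kN at a=3 m (b=L-a=1):
  θ_2 = Pa²(L-x)(2bL-(3b+a)(L-x))/(2L³EI)  [x>a] = 17·3²·(4-(16/5))·(2·1·4-(3·1+3)·(4-(16/5)))/(2·4³·20000) = 153/1000000 rad
Load 3 — point force P=11 kN at a=8/3 m (b=L-a=4/3):
  θ_3 = Pa²(L-x)(2bL-(3b+a)(L-x))/(2L³EI)  [x>a] = 11·(8/3)²·(4-(16/5))·(2·(4/3)·4-(3·(4/3)+(8/3))·(4-(16/5)))/(2·4³·20000) = 11/84375 rad
Load 4 — uniform load w=-18 kN/m over full span:
  θ_4 = -wx(L-x)(L-2x)/(12EI) = -(-18)·(16/5)·(4-(16/5))·(4-2·(16/5))/(12·20000) = -36/78125 rad
Superposition: θ = Σ θ_i = -28273/135000000 rad ≈ -0.000209 rad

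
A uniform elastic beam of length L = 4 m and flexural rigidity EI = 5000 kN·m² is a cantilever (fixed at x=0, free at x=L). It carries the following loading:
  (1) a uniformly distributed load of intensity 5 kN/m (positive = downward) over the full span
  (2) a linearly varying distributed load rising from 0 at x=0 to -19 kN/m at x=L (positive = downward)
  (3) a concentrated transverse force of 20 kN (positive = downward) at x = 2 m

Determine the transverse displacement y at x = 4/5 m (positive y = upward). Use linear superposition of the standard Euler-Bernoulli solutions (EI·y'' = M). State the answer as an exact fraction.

y(4/5) = 40576/29296875 m

Load 1 — uniform load w=5 kN/m over full span:
  y_1 = -wx²(x²-4Lx+6L²)/(24EI) = -5·(4/5)²·((4/5)²-4·4·(4/5)+6·4²)/(24·5000) = -524/234375 m
Load 2 — triangular load w₀=-19 kN/m (0→w₀ over full span):
  y_2 = (w₀Lx³/12-w₀L²x²/6-w₀x⁵/(120L))/EI = ((-19)·4·(4/5)³/12-(-19)·4²·(4/5)²/6-(-19)·(4/5)⁵/(120·4))/5000 = 171076/29296875 m
Load 3 — point force P=20 kN at a=2 m (b=L-a=2):
  y_3 = -Px²(3a-x)/(6EI)  [x≤a] = -20·(4/5)²·(3·2-(4/5))/(6·5000) = -104/46875 m
Superposition: y = Σ y_i = 40576/29296875 m ≈ 0.001385 m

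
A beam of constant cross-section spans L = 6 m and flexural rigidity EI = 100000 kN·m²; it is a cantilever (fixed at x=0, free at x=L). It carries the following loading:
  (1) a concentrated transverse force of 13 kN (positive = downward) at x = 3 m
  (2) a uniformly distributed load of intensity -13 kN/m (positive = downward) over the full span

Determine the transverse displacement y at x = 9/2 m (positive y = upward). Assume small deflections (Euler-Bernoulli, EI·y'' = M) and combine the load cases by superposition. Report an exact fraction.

Load 1 — point force P=13 kN at a=3 m (b=L-a=3):
  y_1 = -Pa²(3x-a)/(6EI)  [x>a] = -13·3²·(3·(9/2)-3)/(6·100000) = -819/400000 m
Load 2 — uniform load w=-13 kN/m over full span:
  y_2 = -wx²(x²-4Lx+6L²)/(24EI) = -(-13)·(9/2)²·((9/2)²-4·6·(9/2)+6·6²)/(24·100000) = 180063/12800000 m
Superposition: y = Σ y_i = 30771/2560000 m ≈ 0.012020 m

y(9/2) = 30771/2560000 m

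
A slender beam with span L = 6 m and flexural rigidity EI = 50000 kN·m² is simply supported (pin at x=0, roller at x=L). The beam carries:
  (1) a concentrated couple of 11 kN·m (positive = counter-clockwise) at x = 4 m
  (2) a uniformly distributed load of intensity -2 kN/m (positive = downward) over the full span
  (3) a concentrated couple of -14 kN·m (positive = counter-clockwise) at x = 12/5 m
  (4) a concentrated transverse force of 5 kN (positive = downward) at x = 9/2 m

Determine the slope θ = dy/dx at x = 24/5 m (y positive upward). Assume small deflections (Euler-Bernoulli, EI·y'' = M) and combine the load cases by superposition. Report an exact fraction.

θ(24/5) = 41693/600000000 rad

Load 1 — applied couple M₀=11 kN·m at a=4 m (b=L-a=2):
  θ_1 = (M₀x²/(2L)-M₀(x-a)+C₁)/EI  [x>a] with C₁=M₀(3b²-L²)/(6L)=-22/3 = (11·(24/5)²/(2·6)-11·((24/5)-4)+(-22/3))/50000 = 187/1875000 rad
Load 2 — uniform load w=-2 kN/m over full span:
  θ_2 = -w(L³-6Lx²+4x³)/(24EI) = -(-2)·(6³-6·6·(24/5)²+4·(24/5)³)/(24·50000) = -891/3125000 rad
Load 3 — applied couple M₀=-14 kN·m at a=12/5 m (b=L-a=18/5):
  θ_3 = (M₀x²/(2L)-M₀(x-a)+C₁)/EI  [x>a] with C₁=M₀(3b²-L²)/(6L)=-28/25 = ((-14)·(24/5)²/(2·6)-(-14)·((24/5)-(12/5))+(-28/25))/50000 = 7/62500 rad
Load 4 — point force P=5 kN at a=9/2 m (b=L-a=3/2):
  θ_4 = -Pa(2L²-6Lx+3x²+a²)/(6LEI)  [x>a] = -5·(9/2)·(2·6²-6·6·(24/5)+3·(24/5)²+(9/2)²)/(6·6·50000) = 1143/8000000 rad
Superposition: θ = Σ θ_i = 41693/600000000 rad ≈ 0.000069 rad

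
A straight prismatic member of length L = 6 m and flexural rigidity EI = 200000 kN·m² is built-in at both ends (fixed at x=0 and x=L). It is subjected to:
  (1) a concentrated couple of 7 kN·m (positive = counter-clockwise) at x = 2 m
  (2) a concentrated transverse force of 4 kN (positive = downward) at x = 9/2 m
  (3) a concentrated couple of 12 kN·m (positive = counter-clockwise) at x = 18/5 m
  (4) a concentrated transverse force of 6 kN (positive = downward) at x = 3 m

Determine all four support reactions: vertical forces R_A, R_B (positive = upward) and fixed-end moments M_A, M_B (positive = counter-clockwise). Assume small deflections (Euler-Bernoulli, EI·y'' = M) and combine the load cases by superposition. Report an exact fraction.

R_A = 14509/1800 kN, M_A = 1893/200 kN·m, R_B = 3491/1800 kN, M_B = -2461/600 kN·m

Load 1 — applied couple M₀=7 kN·m at a=2 m (b=L-a=4):
  R_A = 6M₀ab/L³ = 6·7·2·4/6³ = 14/9 kN
  M_A = M₀b(2a-b)/L² = 7·4·(2·2-4)/6² = 0 kN·m
  R_B = -6M₀ab/L³ = -6·7·2·4/6³ = -14/9 kN
  M_B = M₀a(2b-a)/L² = 7·2·(2·4-2)/6² = 7/3 kN·m
Load 2 — point force P=4 kN at a=9/2 m (b=L-a=3/2):
  R_A = Pb²(3a+b)/L³ = 4·(3/2)²·(3·(9/2)+(3/2))/6³ = 5/8 kN
  M_A = Pab²/L² = 4·(9/2)·(3/2)²/6² = 9/8 kN·m
  R_B = Pa²(a+3b)/L³ = 4·(9/2)²·((9/2)+3·(3/2))/6³ = 27/8 kN
  M_B = -Pa²b/L² = -4·(9/2)²·(3/2)/6² = -27/8 kN·m
Load 3 — applied couple M₀=12 kN·m at a=18/5 m (b=L-a=12/5):
  R_A = 6M₀ab/L³ = 6·12·(18/5)·(12/5)/6³ = 72/25 kN
  M_A = M₀b(2a-b)/L² = 12·(12/5)·(2·(18/5)-(12/5))/6² = 96/25 kN·m
  R_B = -6M₀ab/L³ = -6·12·(18/5)·(12/5)/6³ = -72/25 kN
  M_B = M₀a(2b-a)/L² = 12·(18/5)·(2·(12/5)-(18/5))/6² = 36/25 kN·m
Load 4 — point force P=6 kN at a=3 m (b=L-a=3):
  R_A = Pb²(3a+b)/L³ = 6·3²·(3·3+3)/6³ = 3 kN
  M_A = Pab²/L² = 6·3·3²/6² = 9/2 kN·m
  R_B = Pa²(a+3b)/L³ = 6·3²·(3+3·3)/6³ = 3 kN
  M_B = -Pa²b/L² = -6·3²·3/6² = -9/2 kN·m
Superposition: R_A = 14509/1800 kN, M_A = 1893/200 kN·m, R_B = 3491/1800 kN, M_B = -2461/600 kN·m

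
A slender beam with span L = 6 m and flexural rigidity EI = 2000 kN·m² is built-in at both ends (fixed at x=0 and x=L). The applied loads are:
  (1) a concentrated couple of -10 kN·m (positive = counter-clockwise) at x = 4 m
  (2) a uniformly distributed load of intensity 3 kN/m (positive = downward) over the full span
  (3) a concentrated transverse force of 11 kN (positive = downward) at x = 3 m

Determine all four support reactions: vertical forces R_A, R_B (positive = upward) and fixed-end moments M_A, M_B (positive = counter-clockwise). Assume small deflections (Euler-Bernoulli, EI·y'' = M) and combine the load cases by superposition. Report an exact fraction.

R_A = 221/18 kN, M_A = 167/12 kN·m, R_B = 301/18 kN, M_B = -69/4 kN·m

Load 1 — applied couple M₀=-10 kN·m at a=4 m (b=L-a=2):
  R_A = 6M₀ab/L³ = 6·(-10)·4·2/6³ = -20/9 kN
  M_A = M₀b(2a-b)/L² = (-10)·2·(2·4-2)/6² = -10/3 kN·m
  R_B = -6M₀ab/L³ = -6·(-10)·4·2/6³ = 20/9 kN
  M_B = M₀a(2b-a)/L² = (-10)·4·(2·2-4)/6² = 0 kN·m
Load 2 — uniform load w=3 kN/m over full span:
  R_A = wL/2 = 3·6/2 = 9 kN
  M_A = wL²/12 = 3·6²/12 = 9 kN·m
  R_B = wL/2 = 3·6/2 = 9 kN
  M_B = -wL²/12 = -3·6²/12 = -9 kN·m
Load 3 — point force P=11 kN at a=3 m (b=L-a=3):
  R_A = Pb²(3a+b)/L³ = 11·3²·(3·3+3)/6³ = 11/2 kN
  M_A = Pab²/L² = 11·3·3²/6² = 33/4 kN·m
  R_B = Pa²(a+3b)/L³ = 11·3²·(3+3·3)/6³ = 11/2 kN
  M_B = -Pa²b/L² = -11·3²·3/6² = -33/4 kN·m
Superposition: R_A = 221/18 kN, M_A = 167/12 kN·m, R_B = 301/18 kN, M_B = -69/4 kN·m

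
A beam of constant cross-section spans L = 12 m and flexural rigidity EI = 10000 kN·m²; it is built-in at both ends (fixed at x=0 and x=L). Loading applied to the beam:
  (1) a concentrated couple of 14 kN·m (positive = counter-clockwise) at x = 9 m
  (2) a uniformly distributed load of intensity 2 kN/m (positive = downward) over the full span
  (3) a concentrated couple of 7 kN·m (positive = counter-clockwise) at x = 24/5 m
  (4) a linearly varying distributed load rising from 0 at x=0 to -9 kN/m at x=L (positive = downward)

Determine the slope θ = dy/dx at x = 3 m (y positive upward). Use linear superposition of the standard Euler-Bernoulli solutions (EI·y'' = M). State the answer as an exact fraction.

Load 1 — applied couple M₀=14 kN·m at a=9 m (b=L-a=3):
  θ_1 = (R_Ax²/2 - M_Ax)/EI  [x≤a] with R_A=21/16, M_A=35/8 = ((21/16)·3²/2 - (35/8)·3)/10000 = -231/320000 rad
Load 2 — uniform load w=2 kN/m over full span:
  θ_2 = -wx(L-x)(L-2x)/(12EI) = -2·3·(12-3)·(12-2·3)/(12·10000) = -27/10000 rad
Load 3 — applied couple M₀=7 kN·m at a=24/5 m (b=L-a=36/5):
  θ_3 = (R_Ax²/2 - M_Ax)/EI  [x≤a] with R_A=21/25, M_A=21/25 = ((21/25)·3²/2 - (21/25)·3)/10000 = 63/500000 rad
Load 4 — triangular load w₀=-9 kN/m (0→w₀ over full span):
  θ_4 = -w₀(2x(L-x)(L-2x)(x+2L)+x²(L-x)²)/(120LEI) = -(-9)·(2·3·(12-3)·(12-2·3)·(3+2·12)+3²·(12-3)²)/(120·12·10000) = 9477/1600000 rad
Superposition: θ = Σ θ_i = 10509/4000000 rad ≈ 0.002627 rad

θ(3) = 10509/4000000 rad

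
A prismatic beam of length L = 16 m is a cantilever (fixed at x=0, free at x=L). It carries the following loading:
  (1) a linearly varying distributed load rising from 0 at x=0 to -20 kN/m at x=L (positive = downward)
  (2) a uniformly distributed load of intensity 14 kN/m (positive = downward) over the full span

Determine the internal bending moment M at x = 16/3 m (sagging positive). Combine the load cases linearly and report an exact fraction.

Load 1 — triangular load w₀=-20 kN/m (0→w₀ over full span):
  M_1 = w₀Lx/2 - w₀L²/3 - w₀x³/(6L) = (-20)·16·(16/3)/2 - (-20)·16²/3 - (-20)·(16/3)³/(6·16) = 71680/81 kN·m
Load 2 — uniform load w=14 kN/m over full span:
  M_2 = -w(L-x)²/2 = -14·(16-(16/3))²/2 = -7168/9 kN·m
Superposition: M = Σ M_i = 7168/81 kN·m ≈ 88.493827 kN·m

M(16/3) = 7168/81 kN·m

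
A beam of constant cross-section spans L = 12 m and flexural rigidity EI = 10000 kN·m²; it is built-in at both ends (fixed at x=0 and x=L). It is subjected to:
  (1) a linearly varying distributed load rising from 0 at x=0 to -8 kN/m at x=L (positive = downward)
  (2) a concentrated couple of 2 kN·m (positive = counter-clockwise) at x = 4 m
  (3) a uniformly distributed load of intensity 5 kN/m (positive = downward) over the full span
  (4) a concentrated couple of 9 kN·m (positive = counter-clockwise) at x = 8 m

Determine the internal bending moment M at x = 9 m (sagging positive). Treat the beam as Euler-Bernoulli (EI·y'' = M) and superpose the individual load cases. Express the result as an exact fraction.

M(9) = -57/10 kN·m

Load 1 — triangular load w₀=-8 kN/m (0→w₀ over full span):
  M_1 = 3w₀Lx/20 - w₀L²/30 - w₀x³/(6L) = 3·(-8)·12·9/20 - (-8)·12²/30 - (-8)·9³/(6·12) = -51/5 kN·m
Load 2 — applied couple M₀=2 kN·m at a=4 m (b=L-a=8):
  M_2 = R_Ax - M_A - M₀  [x>a] with R_A=2/9, M_A=0 = (2/9)·9 - 0 - 2 = 0 kN·m
Load 3 — uniform load w=5 kN/m over full span:
  M_3 = wLx/2 - wL²/12 - wx²/2 = 5·12·9/2 - 5·12²/12 - 5·9²/2 = 15/2 kN·m
Load 4 — applied couple M₀=9 kN·m at a=8 m (b=L-a=4):
  M_4 = R_Ax - M_A - M₀  [x>a] with R_A=1, M_A=3 = 1·9 - 3 - 9 = -3 kN·m
Superposition: M = Σ M_i = -57/10 kN·m ≈ -5.700000 kN·m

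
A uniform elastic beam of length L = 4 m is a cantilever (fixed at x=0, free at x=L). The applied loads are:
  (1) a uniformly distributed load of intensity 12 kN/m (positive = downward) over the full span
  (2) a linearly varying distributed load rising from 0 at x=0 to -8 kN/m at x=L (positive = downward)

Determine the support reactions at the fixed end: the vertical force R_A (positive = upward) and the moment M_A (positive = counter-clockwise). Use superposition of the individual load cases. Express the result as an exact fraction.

Load 1 — uniform load w=12 kN/m over full span:
  R_A = wL = 12·4 = 48 kN
  M_A = wL²/2 = 12·4²/2 = 96 kN·m
Load 2 — triangular load w₀=-8 kN/m (0→w₀ over full span):
  R_A = w₀L/2 = (-8)·4/2 = -16 kN
  M_A = w₀L²/3 = (-8)·4²/3 = -128/3 kN·m
Superposition: R_A = 32 kN, M_A = 160/3 kN·m

R_A = 32 kN, M_A = 160/3 kN·m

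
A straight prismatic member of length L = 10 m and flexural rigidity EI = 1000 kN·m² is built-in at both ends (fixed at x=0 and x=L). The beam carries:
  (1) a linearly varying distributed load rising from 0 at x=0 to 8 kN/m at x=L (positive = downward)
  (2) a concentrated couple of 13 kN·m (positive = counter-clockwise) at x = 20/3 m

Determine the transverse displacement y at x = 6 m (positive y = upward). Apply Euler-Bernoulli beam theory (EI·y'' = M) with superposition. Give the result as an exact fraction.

Load 1 — triangular load w₀=8 kN/m (0→w₀ over full span):
  y_1 = -w₀x²(L-x)²(x+2L)/(120LEI) = -8·6²·(10-6)²·(6+2·10)/(120·10·1000) = -312/3125 m
Load 2 — applied couple M₀=13 kN·m at a=20/3 m (b=L-a=10/3):
  y_2 = (R_Ax³/6 - M_Ax²/2)/EI  [x≤a] with R_A=26/15, M_A=13/3 = ((26/15)·6³/6 - (13/3)·6²/2)/1000 = -39/2500 m
Superposition: y = Σ y_i = -1443/12500 m ≈ -0.115440 m

y(6) = -1443/12500 m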